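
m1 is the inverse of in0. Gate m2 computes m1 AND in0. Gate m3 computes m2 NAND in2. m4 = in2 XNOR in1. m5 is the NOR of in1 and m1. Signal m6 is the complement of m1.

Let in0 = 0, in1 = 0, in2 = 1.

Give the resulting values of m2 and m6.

m2 = 0; m6 = 0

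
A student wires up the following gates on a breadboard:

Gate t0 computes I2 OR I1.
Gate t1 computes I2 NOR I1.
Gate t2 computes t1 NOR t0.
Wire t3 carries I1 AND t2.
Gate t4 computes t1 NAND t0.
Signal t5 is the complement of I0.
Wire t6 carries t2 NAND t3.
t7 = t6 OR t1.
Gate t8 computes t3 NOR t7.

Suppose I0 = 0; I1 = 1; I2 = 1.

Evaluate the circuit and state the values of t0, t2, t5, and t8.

t0 = I2 OR I1 = 1 OR 1 = 1
t1 = I2 NOR I1 = 1 NOR 1 = 0
t2 = t1 NOR t0 = 0 NOR 1 = 0
t3 = I1 AND t2 = 1 AND 0 = 0
t5 = NOT I0 = NOT 0 = 1
t6 = t2 NAND t3 = 0 NAND 0 = 1
t7 = t6 OR t1 = 1 OR 0 = 1
t8 = t3 NOR t7 = 0 NOR 1 = 0

t0 = 1; t2 = 0; t5 = 1; t8 = 0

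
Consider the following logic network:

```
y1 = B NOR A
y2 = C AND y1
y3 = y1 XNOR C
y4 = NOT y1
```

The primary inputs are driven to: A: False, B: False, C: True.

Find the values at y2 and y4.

y2 = True; y4 = False

y1 = B NOR A = False NOR False = True
y2 = C AND y1 = True AND True = True
y4 = NOT y1 = NOT True = False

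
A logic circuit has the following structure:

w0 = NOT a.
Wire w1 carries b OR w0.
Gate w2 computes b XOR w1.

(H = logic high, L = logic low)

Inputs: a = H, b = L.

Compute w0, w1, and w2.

w0 = L, w1 = L, w2 = L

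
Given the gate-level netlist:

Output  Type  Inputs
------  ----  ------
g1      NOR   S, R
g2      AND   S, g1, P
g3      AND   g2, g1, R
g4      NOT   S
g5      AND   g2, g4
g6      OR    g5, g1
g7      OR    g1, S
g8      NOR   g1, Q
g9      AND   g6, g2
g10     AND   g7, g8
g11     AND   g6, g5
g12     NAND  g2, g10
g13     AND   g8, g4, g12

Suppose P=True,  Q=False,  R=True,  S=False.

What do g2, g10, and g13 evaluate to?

g1 = S NOR R = False NOR True = False
g2 = S AND g1 AND P = False AND False AND True = False
g4 = NOT S = NOT False = True
g7 = g1 OR S = False OR False = False
g8 = g1 NOR Q = False NOR False = True
g10 = g7 AND g8 = False AND True = False
g12 = g2 NAND g10 = False NAND False = True
g13 = g8 AND g4 AND g12 = True AND True AND True = True

g2 = False, g10 = False, g13 = True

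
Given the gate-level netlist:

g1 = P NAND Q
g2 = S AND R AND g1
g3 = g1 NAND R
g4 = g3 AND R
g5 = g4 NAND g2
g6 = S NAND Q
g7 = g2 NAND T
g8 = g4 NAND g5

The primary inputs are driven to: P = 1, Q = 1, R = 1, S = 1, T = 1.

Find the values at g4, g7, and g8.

g4 = 1  g7 = 1  g8 = 0

g1 = P NAND Q = 1 NAND 1 = 0
g2 = S AND R AND g1 = 1 AND 1 AND 0 = 0
g3 = g1 NAND R = 0 NAND 1 = 1
g4 = g3 AND R = 1 AND 1 = 1
g5 = g4 NAND g2 = 1 NAND 0 = 1
g7 = g2 NAND T = 0 NAND 1 = 1
g8 = g4 NAND g5 = 1 NAND 1 = 0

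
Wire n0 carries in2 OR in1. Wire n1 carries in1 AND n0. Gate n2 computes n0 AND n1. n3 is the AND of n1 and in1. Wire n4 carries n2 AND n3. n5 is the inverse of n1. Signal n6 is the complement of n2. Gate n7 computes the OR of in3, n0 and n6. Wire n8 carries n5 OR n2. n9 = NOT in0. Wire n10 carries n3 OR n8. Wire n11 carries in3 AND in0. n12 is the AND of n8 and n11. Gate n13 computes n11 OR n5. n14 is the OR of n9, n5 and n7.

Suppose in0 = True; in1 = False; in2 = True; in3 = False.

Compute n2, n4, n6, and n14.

n2 = False, n4 = False, n6 = True, n14 = True

n0 = in2 OR in1 = True OR False = True
n1 = in1 AND n0 = False AND True = False
n2 = n0 AND n1 = True AND False = False
n3 = n1 AND in1 = False AND False = False
n4 = n2 AND n3 = False AND False = False
n5 = NOT n1 = NOT False = True
n6 = NOT n2 = NOT False = True
n7 = in3 OR n0 OR n6 = False OR True OR True = True
n9 = NOT in0 = NOT True = False
n14 = n9 OR n5 OR n7 = False OR True OR True = True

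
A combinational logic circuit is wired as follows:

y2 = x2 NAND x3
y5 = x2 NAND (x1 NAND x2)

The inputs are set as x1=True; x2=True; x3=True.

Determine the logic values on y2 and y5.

y2 = True NAND True = False
y5 = True NAND (True NAND True) = True

y2 = False; y5 = True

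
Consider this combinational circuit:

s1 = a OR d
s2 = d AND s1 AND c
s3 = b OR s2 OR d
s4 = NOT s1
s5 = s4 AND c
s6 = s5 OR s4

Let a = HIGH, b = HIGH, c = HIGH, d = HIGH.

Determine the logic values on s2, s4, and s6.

s1 = a OR d = HIGH OR HIGH = HIGH
s2 = d AND s1 AND c = HIGH AND HIGH AND HIGH = HIGH
s4 = NOT s1 = NOT HIGH = LOW
s5 = s4 AND c = LOW AND HIGH = LOW
s6 = s5 OR s4 = LOW OR LOW = LOW

s2 = HIGH, s4 = LOW, s6 = LOW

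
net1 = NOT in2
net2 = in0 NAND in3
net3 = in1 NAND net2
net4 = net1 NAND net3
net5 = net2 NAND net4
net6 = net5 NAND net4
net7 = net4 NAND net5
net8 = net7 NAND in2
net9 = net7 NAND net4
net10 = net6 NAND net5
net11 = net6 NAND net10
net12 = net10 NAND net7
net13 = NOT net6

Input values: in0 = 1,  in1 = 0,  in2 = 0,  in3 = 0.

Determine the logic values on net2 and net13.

net1 = NOT in2 = NOT 0 = 1
net2 = in0 NAND in3 = 1 NAND 0 = 1
net3 = in1 NAND net2 = 0 NAND 1 = 1
net4 = net1 NAND net3 = 1 NAND 1 = 0
net5 = net2 NAND net4 = 1 NAND 0 = 1
net6 = net5 NAND net4 = 1 NAND 0 = 1
net13 = NOT net6 = NOT 1 = 0

net2 = 1, net13 = 0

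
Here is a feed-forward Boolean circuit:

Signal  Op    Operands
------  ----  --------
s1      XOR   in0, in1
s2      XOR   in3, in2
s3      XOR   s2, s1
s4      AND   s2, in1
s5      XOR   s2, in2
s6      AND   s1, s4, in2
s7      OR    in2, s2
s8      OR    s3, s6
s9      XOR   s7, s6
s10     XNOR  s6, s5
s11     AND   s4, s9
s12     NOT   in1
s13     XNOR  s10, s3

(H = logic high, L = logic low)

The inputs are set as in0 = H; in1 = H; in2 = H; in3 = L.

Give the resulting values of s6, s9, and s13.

s6 = L, s9 = H, s13 = H

s1 = in0 XOR in1 = H XOR H = L
s2 = in3 XOR in2 = L XOR H = H
s3 = s2 XOR s1 = H XOR L = H
s4 = s2 AND in1 = H AND H = H
s5 = s2 XOR in2 = H XOR H = L
s6 = s1 AND s4 AND in2 = L AND H AND H = L
s7 = in2 OR s2 = H OR H = H
s9 = s7 XOR s6 = H XOR L = H
s10 = s6 XNOR s5 = L XNOR L = H
s13 = s10 XNOR s3 = H XNOR H = H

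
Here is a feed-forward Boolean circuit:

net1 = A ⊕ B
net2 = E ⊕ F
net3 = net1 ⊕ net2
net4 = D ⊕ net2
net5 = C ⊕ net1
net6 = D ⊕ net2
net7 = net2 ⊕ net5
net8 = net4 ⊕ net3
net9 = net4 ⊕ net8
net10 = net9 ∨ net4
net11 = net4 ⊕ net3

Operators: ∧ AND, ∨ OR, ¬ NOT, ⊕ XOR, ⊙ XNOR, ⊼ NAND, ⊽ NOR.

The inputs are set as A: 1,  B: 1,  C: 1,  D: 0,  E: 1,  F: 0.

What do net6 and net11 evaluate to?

net1 = A XOR B = 1 XOR 1 = 0
net2 = E XOR F = 1 XOR 0 = 1
net3 = net1 XOR net2 = 0 XOR 1 = 1
net4 = D XOR net2 = 0 XOR 1 = 1
net6 = D XOR net2 = 0 XOR 1 = 1
net11 = net4 XOR net3 = 1 XOR 1 = 0

net6 = 1, net11 = 0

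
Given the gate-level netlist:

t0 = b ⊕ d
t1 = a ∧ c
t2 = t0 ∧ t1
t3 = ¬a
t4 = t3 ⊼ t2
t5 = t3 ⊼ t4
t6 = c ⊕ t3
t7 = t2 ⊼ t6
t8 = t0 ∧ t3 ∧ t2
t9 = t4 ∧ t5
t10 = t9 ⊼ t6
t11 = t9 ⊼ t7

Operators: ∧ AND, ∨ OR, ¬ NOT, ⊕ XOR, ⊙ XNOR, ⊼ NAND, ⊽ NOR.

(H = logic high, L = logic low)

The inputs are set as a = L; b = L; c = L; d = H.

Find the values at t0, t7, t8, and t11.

t0 = H  t7 = H  t8 = L  t11 = H

t0 = b XOR d = L XOR H = H
t1 = a AND c = L AND L = L
t2 = t0 AND t1 = H AND L = L
t3 = NOT a = NOT L = H
t4 = t3 NAND t2 = H NAND L = H
t5 = t3 NAND t4 = H NAND H = L
t6 = c XOR t3 = L XOR H = H
t7 = t2 NAND t6 = L NAND H = H
t8 = t0 AND t3 AND t2 = H AND H AND L = L
t9 = t4 AND t5 = H AND L = L
t11 = t9 NAND t7 = L NAND H = H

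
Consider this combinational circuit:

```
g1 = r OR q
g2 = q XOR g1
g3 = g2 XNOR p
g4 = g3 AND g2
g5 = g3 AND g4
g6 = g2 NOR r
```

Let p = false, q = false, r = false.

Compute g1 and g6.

g1 = r OR q = false OR false = false
g2 = q XOR g1 = false XOR false = false
g6 = g2 NOR r = false NOR false = true

g1 = false, g6 = true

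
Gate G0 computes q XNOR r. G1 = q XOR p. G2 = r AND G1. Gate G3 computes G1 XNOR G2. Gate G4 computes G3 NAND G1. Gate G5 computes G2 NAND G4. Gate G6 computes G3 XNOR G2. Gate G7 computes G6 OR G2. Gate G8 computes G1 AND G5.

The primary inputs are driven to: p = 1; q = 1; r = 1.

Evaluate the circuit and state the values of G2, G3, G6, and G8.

G2 = 0, G3 = 1, G6 = 0, G8 = 0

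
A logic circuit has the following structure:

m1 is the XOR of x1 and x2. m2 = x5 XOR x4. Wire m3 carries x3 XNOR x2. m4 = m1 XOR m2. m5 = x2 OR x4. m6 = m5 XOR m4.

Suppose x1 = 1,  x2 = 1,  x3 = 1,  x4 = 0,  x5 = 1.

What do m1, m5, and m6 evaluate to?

m1 = 0, m5 = 1, m6 = 0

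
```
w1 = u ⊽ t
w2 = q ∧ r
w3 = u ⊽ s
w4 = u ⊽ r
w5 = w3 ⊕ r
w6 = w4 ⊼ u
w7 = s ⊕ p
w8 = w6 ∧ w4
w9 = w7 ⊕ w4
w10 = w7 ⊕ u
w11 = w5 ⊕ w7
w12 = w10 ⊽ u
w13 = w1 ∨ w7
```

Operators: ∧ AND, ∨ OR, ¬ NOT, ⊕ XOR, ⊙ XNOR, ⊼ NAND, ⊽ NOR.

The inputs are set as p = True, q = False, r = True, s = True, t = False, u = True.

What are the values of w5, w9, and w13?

w1 = u NOR t = True NOR False = False
w3 = u NOR s = True NOR True = False
w4 = u NOR r = True NOR True = False
w5 = w3 XOR r = False XOR True = True
w7 = s XOR p = True XOR True = False
w9 = w7 XOR w4 = False XOR False = False
w13 = w1 OR w7 = False OR False = False

w5 = True, w9 = False, w13 = False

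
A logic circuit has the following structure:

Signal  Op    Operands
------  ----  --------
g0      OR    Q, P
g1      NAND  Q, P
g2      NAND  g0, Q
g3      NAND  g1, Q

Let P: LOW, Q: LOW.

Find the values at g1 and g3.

g1 = HIGH; g3 = HIGH

g1 = Q NAND P = LOW NAND LOW = HIGH
g3 = g1 NAND Q = HIGH NAND LOW = HIGH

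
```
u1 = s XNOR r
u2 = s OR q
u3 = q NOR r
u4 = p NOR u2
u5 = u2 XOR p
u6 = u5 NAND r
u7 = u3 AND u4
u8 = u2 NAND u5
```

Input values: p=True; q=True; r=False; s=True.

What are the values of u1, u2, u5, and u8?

u1 = False, u2 = True, u5 = False, u8 = True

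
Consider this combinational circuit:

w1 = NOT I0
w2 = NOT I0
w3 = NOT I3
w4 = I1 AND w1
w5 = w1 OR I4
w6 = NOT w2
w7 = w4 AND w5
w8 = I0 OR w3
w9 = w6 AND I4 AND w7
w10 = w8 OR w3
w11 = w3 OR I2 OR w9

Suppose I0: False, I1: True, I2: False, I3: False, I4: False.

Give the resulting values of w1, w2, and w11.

w1 = NOT I0 = NOT False = True
w2 = NOT I0 = NOT False = True
w3 = NOT I3 = NOT False = True
w4 = I1 AND w1 = True AND True = True
w5 = w1 OR I4 = True OR False = True
w6 = NOT w2 = NOT True = False
w7 = w4 AND w5 = True AND True = True
w9 = w6 AND I4 AND w7 = False AND False AND True = False
w11 = w3 OR I2 OR w9 = True OR False OR False = True

w1 = True  w2 = True  w11 = True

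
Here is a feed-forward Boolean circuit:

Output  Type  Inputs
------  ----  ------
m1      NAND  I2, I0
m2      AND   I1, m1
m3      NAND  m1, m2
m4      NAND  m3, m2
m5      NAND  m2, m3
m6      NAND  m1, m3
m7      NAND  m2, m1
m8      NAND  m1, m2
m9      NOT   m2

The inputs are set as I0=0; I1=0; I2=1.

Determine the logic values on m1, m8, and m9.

m1 = I2 NAND I0 = 1 NAND 0 = 1
m2 = I1 AND m1 = 0 AND 1 = 0
m8 = m1 NAND m2 = 1 NAND 0 = 1
m9 = NOT m2 = NOT 0 = 1

m1 = 1; m8 = 1; m9 = 1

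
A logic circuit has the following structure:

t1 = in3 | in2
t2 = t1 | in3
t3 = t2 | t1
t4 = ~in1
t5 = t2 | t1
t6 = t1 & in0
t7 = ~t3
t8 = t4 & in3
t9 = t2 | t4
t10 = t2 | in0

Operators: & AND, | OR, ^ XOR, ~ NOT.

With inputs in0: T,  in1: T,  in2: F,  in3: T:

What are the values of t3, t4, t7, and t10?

t3 = T  t4 = F  t7 = F  t10 = T

t1 = in3 OR in2 = T OR F = T
t2 = t1 OR in3 = T OR T = T
t3 = t2 OR t1 = T OR T = T
t4 = NOT in1 = NOT T = F
t7 = NOT t3 = NOT T = F
t10 = t2 OR in0 = T OR T = T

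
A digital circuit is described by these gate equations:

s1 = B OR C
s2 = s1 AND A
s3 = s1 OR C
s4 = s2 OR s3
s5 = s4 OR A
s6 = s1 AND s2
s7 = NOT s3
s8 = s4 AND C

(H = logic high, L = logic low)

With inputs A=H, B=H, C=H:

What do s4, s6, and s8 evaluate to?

s1 = B OR C = H OR H = H
s2 = s1 AND A = H AND H = H
s3 = s1 OR C = H OR H = H
s4 = s2 OR s3 = H OR H = H
s6 = s1 AND s2 = H AND H = H
s8 = s4 AND C = H AND H = H

s4 = H, s6 = H, s8 = H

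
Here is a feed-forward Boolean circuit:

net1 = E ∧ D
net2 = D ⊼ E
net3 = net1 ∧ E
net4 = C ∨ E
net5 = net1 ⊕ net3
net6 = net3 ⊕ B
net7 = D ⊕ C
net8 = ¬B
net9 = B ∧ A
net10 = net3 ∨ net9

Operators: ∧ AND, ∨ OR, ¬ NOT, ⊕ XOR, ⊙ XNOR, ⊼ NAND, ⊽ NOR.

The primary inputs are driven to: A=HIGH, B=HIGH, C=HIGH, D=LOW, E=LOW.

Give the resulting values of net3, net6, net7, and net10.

net1 = E AND D = LOW AND LOW = LOW
net3 = net1 AND E = LOW AND LOW = LOW
net6 = net3 XOR B = LOW XOR HIGH = HIGH
net7 = D XOR C = LOW XOR HIGH = HIGH
net9 = B AND A = HIGH AND HIGH = HIGH
net10 = net3 OR net9 = LOW OR HIGH = HIGH

net3 = LOW; net6 = HIGH; net7 = HIGH; net10 = HIGH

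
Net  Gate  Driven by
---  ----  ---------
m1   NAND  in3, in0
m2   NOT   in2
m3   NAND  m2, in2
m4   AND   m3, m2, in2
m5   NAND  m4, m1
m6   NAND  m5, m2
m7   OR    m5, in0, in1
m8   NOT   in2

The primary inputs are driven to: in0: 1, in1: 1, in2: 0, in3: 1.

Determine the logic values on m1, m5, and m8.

m1 = in3 NAND in0 = 1 NAND 1 = 0
m2 = NOT in2 = NOT 0 = 1
m3 = m2 NAND in2 = 1 NAND 0 = 1
m4 = m3 AND m2 AND in2 = 1 AND 1 AND 0 = 0
m5 = m4 NAND m1 = 0 NAND 0 = 1
m8 = NOT in2 = NOT 0 = 1

m1 = 0, m5 = 1, m8 = 1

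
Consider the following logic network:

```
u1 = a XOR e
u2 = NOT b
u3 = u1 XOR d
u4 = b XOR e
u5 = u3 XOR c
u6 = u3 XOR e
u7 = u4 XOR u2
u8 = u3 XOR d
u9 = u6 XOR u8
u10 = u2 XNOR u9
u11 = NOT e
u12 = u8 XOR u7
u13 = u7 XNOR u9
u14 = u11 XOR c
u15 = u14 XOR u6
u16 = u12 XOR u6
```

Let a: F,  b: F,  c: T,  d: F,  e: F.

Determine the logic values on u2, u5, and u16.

u1 = a XOR e = F XOR F = F
u2 = NOT b = NOT F = T
u3 = u1 XOR d = F XOR F = F
u4 = b XOR e = F XOR F = F
u5 = u3 XOR c = F XOR T = T
u6 = u3 XOR e = F XOR F = F
u7 = u4 XOR u2 = F XOR T = T
u8 = u3 XOR d = F XOR F = F
u12 = u8 XOR u7 = F XOR T = T
u16 = u12 XOR u6 = T XOR F = T

u2 = T, u5 = T, u16 = T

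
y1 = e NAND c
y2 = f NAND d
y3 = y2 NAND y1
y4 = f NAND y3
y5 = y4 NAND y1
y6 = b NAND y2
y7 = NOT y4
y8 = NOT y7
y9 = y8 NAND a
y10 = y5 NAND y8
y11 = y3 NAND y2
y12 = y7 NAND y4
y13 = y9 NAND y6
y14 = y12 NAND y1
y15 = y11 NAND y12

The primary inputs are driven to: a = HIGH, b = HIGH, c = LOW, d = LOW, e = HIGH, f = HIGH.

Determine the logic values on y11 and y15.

y11 = HIGH, y15 = LOW

y1 = e NAND c = HIGH NAND LOW = HIGH
y2 = f NAND d = HIGH NAND LOW = HIGH
y3 = y2 NAND y1 = HIGH NAND HIGH = LOW
y4 = f NAND y3 = HIGH NAND LOW = HIGH
y7 = NOT y4 = NOT HIGH = LOW
y11 = y3 NAND y2 = LOW NAND HIGH = HIGH
y12 = y7 NAND y4 = LOW NAND HIGH = HIGH
y15 = y11 NAND y12 = HIGH NAND HIGH = LOW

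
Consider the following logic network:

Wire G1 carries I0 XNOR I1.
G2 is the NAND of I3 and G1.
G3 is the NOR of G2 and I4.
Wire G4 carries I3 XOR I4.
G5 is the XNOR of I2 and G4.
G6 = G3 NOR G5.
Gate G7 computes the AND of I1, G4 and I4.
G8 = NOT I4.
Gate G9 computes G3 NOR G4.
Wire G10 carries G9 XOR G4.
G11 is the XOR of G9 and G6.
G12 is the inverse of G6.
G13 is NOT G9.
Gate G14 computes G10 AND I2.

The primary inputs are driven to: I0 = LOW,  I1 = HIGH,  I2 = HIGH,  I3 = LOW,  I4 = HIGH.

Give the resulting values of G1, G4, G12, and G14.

G1 = I0 XNOR I1 = LOW XNOR HIGH = LOW
G2 = I3 NAND G1 = LOW NAND LOW = HIGH
G3 = G2 NOR I4 = HIGH NOR HIGH = LOW
G4 = I3 XOR I4 = LOW XOR HIGH = HIGH
G5 = I2 XNOR G4 = HIGH XNOR HIGH = HIGH
G6 = G3 NOR G5 = LOW NOR HIGH = LOW
G9 = G3 NOR G4 = LOW NOR HIGH = LOW
G10 = G9 XOR G4 = LOW XOR HIGH = HIGH
G12 = NOT G6 = NOT LOW = HIGH
G14 = G10 AND I2 = HIGH AND HIGH = HIGH

G1 = LOW, G4 = HIGH, G12 = HIGH, G14 = HIGH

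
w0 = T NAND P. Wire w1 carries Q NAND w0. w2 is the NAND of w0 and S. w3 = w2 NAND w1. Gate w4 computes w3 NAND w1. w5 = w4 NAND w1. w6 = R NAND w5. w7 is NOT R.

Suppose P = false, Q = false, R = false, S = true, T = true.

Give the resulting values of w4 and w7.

w4 = false; w7 = true

w0 = T NAND P = true NAND false = true
w1 = Q NAND w0 = false NAND true = true
w2 = w0 NAND S = true NAND true = false
w3 = w2 NAND w1 = false NAND true = true
w4 = w3 NAND w1 = true NAND true = false
w7 = NOT R = NOT false = true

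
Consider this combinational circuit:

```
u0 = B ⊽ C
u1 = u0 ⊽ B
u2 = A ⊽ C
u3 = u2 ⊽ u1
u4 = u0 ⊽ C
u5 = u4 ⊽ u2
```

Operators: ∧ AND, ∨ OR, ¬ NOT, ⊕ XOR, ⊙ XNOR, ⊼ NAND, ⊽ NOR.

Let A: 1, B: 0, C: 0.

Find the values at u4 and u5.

u0 = B NOR C = 0 NOR 0 = 1
u2 = A NOR C = 1 NOR 0 = 0
u4 = u0 NOR C = 1 NOR 0 = 0
u5 = u4 NOR u2 = 0 NOR 0 = 1

u4 = 0; u5 = 1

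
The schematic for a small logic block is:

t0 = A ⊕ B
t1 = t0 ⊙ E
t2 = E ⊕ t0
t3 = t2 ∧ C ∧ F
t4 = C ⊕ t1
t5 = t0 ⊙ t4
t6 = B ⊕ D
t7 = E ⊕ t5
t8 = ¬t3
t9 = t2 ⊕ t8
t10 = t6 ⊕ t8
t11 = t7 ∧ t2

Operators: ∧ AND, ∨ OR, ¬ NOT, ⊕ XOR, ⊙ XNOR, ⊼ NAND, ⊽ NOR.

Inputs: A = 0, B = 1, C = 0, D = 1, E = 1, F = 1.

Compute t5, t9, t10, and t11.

t0 = A XOR B = 0 XOR 1 = 1
t1 = t0 XNOR E = 1 XNOR 1 = 1
t2 = E XOR t0 = 1 XOR 1 = 0
t3 = t2 AND C AND F = 0 AND 0 AND 1 = 0
t4 = C XOR t1 = 0 XOR 1 = 1
t5 = t0 XNOR t4 = 1 XNOR 1 = 1
t6 = B XOR D = 1 XOR 1 = 0
t7 = E XOR t5 = 1 XOR 1 = 0
t8 = NOT t3 = NOT 0 = 1
t9 = t2 XOR t8 = 0 XOR 1 = 1
t10 = t6 XOR t8 = 0 XOR 1 = 1
t11 = t7 AND t2 = 0 AND 0 = 0

t5 = 1, t9 = 1, t10 = 1, t11 = 0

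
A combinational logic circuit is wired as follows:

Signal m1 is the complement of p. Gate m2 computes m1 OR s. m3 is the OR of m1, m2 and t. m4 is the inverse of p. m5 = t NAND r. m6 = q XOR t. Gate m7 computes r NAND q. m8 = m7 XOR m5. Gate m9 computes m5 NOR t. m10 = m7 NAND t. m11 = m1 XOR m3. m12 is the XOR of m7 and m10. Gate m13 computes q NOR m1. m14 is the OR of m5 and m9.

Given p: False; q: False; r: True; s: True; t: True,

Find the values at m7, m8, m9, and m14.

m7 = True  m8 = True  m9 = False  m14 = False

m5 = t NAND r = True NAND True = False
m7 = r NAND q = True NAND False = True
m8 = m7 XOR m5 = True XOR False = True
m9 = m5 NOR t = False NOR True = False
m14 = m5 OR m9 = False OR False = False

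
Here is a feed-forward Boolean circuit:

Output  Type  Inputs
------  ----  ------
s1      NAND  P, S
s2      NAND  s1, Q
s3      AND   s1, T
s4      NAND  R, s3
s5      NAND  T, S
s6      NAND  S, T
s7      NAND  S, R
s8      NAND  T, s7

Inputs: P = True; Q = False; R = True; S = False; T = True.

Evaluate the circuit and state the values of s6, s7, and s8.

s6 = True, s7 = True, s8 = False

s6 = S NAND T = False NAND True = True
s7 = S NAND R = False NAND True = True
s8 = T NAND s7 = True NAND True = False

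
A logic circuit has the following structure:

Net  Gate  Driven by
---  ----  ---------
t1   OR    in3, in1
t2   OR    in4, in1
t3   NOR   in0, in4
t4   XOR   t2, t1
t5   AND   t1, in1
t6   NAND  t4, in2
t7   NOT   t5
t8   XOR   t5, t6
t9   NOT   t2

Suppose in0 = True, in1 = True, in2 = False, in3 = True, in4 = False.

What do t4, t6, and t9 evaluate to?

t1 = in3 OR in1 = True OR True = True
t2 = in4 OR in1 = False OR True = True
t4 = t2 XOR t1 = True XOR True = False
t6 = t4 NAND in2 = False NAND False = True
t9 = NOT t2 = NOT True = False

t4 = False; t6 = True; t9 = False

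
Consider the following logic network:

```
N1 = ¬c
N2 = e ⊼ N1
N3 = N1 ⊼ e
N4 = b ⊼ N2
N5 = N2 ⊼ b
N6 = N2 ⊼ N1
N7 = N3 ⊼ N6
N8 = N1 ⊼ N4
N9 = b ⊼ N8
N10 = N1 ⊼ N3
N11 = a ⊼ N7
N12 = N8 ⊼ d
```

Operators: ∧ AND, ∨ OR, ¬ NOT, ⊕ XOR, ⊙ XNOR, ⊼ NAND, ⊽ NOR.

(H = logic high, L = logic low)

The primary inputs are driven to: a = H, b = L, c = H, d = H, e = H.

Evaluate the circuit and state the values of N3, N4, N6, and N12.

N1 = NOT c = NOT H = L
N2 = e NAND N1 = H NAND L = H
N3 = N1 NAND e = L NAND H = H
N4 = b NAND N2 = L NAND H = H
N6 = N2 NAND N1 = H NAND L = H
N8 = N1 NAND N4 = L NAND H = H
N12 = N8 NAND d = H NAND H = L

N3 = H, N4 = H, N6 = H, N12 = L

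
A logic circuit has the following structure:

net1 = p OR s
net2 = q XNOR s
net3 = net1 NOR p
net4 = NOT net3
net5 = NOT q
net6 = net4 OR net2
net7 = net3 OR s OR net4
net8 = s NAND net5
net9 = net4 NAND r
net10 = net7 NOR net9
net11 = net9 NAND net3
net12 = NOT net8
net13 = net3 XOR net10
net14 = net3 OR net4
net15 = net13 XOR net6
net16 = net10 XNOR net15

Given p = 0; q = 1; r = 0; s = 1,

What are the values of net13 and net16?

net1 = p OR s = 0 OR 1 = 1
net2 = q XNOR s = 1 XNOR 1 = 1
net3 = net1 NOR p = 1 NOR 0 = 0
net4 = NOT net3 = NOT 0 = 1
net6 = net4 OR net2 = 1 OR 1 = 1
net7 = net3 OR s OR net4 = 0 OR 1 OR 1 = 1
net9 = net4 NAND r = 1 NAND 0 = 1
net10 = net7 NOR net9 = 1 NOR 1 = 0
net13 = net3 XOR net10 = 0 XOR 0 = 0
net15 = net13 XOR net6 = 0 XOR 1 = 1
net16 = net10 XNOR net15 = 0 XNOR 1 = 0

net13 = 0, net16 = 0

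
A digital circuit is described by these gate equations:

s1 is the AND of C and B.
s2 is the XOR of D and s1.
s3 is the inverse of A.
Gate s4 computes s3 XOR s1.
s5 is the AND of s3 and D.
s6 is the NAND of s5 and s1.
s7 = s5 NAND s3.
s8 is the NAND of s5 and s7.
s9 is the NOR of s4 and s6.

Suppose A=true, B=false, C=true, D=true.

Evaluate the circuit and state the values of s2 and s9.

s2 = true  s9 = false

s1 = C AND B = true AND false = false
s2 = D XOR s1 = true XOR false = true
s3 = NOT A = NOT true = false
s4 = s3 XOR s1 = false XOR false = false
s5 = s3 AND D = false AND true = false
s6 = s5 NAND s1 = false NAND false = true
s9 = s4 NOR s6 = false NOR true = false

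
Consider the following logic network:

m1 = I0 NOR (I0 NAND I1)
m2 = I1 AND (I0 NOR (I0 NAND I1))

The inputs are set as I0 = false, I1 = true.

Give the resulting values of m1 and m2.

m1 = false NOR (false NAND true) = false
m2 = true AND (false NOR (false NAND true)) = false

m1 = false  m2 = false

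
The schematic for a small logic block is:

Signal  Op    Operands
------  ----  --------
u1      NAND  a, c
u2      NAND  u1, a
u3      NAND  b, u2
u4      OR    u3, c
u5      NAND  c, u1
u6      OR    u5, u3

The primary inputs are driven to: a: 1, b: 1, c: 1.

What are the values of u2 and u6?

u2 = 1, u6 = 1

u1 = a NAND c = 1 NAND 1 = 0
u2 = u1 NAND a = 0 NAND 1 = 1
u3 = b NAND u2 = 1 NAND 1 = 0
u5 = c NAND u1 = 1 NAND 0 = 1
u6 = u5 OR u3 = 1 OR 0 = 1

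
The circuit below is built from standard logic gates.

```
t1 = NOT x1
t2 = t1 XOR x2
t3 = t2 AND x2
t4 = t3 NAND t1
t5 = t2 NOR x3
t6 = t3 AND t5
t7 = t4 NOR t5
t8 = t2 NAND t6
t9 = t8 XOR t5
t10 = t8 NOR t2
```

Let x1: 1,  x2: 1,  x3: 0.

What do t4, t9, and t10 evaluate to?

t1 = NOT x1 = NOT 1 = 0
t2 = t1 XOR x2 = 0 XOR 1 = 1
t3 = t2 AND x2 = 1 AND 1 = 1
t4 = t3 NAND t1 = 1 NAND 0 = 1
t5 = t2 NOR x3 = 1 NOR 0 = 0
t6 = t3 AND t5 = 1 AND 0 = 0
t8 = t2 NAND t6 = 1 NAND 0 = 1
t9 = t8 XOR t5 = 1 XOR 0 = 1
t10 = t8 NOR t2 = 1 NOR 1 = 0

t4 = 1, t9 = 1, t10 = 0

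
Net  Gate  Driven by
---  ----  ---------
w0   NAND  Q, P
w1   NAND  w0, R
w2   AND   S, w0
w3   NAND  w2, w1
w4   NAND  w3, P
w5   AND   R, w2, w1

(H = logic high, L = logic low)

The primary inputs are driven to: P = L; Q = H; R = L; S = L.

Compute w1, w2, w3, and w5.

w0 = Q NAND P = H NAND L = H
w1 = w0 NAND R = H NAND L = H
w2 = S AND w0 = L AND H = L
w3 = w2 NAND w1 = L NAND H = H
w5 = R AND w2 AND w1 = L AND L AND H = L

w1 = H, w2 = L, w3 = H, w5 = L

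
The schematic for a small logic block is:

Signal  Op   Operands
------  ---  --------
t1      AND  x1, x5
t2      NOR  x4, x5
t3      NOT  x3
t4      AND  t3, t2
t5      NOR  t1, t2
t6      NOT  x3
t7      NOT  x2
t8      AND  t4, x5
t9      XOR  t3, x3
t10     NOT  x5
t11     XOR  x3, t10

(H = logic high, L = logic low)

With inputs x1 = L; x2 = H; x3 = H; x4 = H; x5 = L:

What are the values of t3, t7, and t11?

t3 = L  t7 = L  t11 = L

t3 = NOT x3 = NOT H = L
t7 = NOT x2 = NOT H = L
t10 = NOT x5 = NOT L = H
t11 = x3 XOR t10 = H XOR H = L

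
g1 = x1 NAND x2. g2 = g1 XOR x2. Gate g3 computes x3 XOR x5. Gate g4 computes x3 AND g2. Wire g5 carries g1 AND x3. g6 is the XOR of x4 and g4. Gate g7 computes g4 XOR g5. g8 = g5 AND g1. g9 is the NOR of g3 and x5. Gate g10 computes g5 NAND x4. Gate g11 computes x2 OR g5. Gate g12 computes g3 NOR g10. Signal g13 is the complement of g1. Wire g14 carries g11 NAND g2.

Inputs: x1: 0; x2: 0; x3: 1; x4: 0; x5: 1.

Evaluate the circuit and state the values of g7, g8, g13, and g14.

g1 = x1 NAND x2 = 0 NAND 0 = 1
g2 = g1 XOR x2 = 1 XOR 0 = 1
g4 = x3 AND g2 = 1 AND 1 = 1
g5 = g1 AND x3 = 1 AND 1 = 1
g7 = g4 XOR g5 = 1 XOR 1 = 0
g8 = g5 AND g1 = 1 AND 1 = 1
g11 = x2 OR g5 = 0 OR 1 = 1
g13 = NOT g1 = NOT 1 = 0
g14 = g11 NAND g2 = 1 NAND 1 = 0

g7 = 0; g8 = 1; g13 = 0; g14 = 0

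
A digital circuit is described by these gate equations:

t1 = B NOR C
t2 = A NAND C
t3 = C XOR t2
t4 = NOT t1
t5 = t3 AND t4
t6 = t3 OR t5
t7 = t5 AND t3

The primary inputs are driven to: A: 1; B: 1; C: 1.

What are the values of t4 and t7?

t4 = 1  t7 = 1

t1 = B NOR C = 1 NOR 1 = 0
t2 = A NAND C = 1 NAND 1 = 0
t3 = C XOR t2 = 1 XOR 0 = 1
t4 = NOT t1 = NOT 0 = 1
t5 = t3 AND t4 = 1 AND 1 = 1
t7 = t5 AND t3 = 1 AND 1 = 1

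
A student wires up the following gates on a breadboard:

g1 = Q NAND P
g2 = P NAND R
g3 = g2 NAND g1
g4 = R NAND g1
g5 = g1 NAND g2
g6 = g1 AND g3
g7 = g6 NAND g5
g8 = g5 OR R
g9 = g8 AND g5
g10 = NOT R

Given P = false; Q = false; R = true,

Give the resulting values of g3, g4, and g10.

g1 = Q NAND P = false NAND false = true
g2 = P NAND R = false NAND true = true
g3 = g2 NAND g1 = true NAND true = false
g4 = R NAND g1 = true NAND true = false
g10 = NOT R = NOT true = false

g3 = false, g4 = false, g10 = false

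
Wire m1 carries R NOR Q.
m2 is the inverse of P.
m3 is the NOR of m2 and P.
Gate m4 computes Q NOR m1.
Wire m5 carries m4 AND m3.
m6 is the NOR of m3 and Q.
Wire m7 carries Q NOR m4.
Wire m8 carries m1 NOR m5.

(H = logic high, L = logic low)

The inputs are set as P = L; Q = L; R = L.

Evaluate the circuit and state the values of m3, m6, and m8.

m1 = R NOR Q = L NOR L = H
m2 = NOT P = NOT L = H
m3 = m2 NOR P = H NOR L = L
m4 = Q NOR m1 = L NOR H = L
m5 = m4 AND m3 = L AND L = L
m6 = m3 NOR Q = L NOR L = H
m8 = m1 NOR m5 = H NOR L = L

m3 = L, m6 = H, m8 = L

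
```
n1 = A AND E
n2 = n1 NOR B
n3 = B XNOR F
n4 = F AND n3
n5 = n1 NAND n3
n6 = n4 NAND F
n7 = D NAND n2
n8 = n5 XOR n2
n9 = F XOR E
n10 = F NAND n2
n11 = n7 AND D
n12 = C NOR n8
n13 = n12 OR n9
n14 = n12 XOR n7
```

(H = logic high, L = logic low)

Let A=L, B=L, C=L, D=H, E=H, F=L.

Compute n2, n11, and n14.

n2 = H  n11 = L  n14 = H

n1 = A AND E = L AND H = L
n2 = n1 NOR B = L NOR L = H
n3 = B XNOR F = L XNOR L = H
n5 = n1 NAND n3 = L NAND H = H
n7 = D NAND n2 = H NAND H = L
n8 = n5 XOR n2 = H XOR H = L
n11 = n7 AND D = L AND H = L
n12 = C NOR n8 = L NOR L = H
n14 = n12 XOR n7 = H XOR L = H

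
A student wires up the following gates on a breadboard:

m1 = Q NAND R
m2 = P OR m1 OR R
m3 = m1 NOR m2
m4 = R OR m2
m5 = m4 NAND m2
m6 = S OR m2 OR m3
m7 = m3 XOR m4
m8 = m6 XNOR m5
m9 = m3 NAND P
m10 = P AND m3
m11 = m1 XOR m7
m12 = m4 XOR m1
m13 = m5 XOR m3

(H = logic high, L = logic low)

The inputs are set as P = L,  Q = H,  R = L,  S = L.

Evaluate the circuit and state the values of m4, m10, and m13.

m1 = Q NAND R = H NAND L = H
m2 = P OR m1 OR R = L OR H OR L = H
m3 = m1 NOR m2 = H NOR H = L
m4 = R OR m2 = L OR H = H
m5 = m4 NAND m2 = H NAND H = L
m10 = P AND m3 = L AND L = L
m13 = m5 XOR m3 = L XOR L = L

m4 = H, m10 = L, m13 = L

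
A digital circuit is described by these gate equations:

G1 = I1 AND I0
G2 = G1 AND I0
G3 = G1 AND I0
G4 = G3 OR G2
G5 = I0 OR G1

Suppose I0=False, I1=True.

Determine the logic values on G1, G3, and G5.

G1 = I1 AND I0 = True AND False = False
G3 = G1 AND I0 = False AND False = False
G5 = I0 OR G1 = False OR False = False

G1 = False; G3 = False; G5 = False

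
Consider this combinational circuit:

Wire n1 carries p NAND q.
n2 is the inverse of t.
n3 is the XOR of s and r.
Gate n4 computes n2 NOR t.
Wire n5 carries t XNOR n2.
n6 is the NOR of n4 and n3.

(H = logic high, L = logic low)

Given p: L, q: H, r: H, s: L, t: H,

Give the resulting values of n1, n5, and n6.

n1 = H, n5 = L, n6 = L

n1 = p NAND q = L NAND H = H
n2 = NOT t = NOT H = L
n3 = s XOR r = L XOR H = H
n4 = n2 NOR t = L NOR H = L
n5 = t XNOR n2 = H XNOR L = L
n6 = n4 NOR n3 = L NOR H = L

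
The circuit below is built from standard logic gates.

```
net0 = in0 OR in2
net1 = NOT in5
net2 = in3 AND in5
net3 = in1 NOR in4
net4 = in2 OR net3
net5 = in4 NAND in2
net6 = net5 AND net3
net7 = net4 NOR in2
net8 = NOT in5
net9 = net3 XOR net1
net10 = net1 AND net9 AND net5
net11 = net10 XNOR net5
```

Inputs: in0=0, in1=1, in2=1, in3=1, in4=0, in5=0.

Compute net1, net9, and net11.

net1 = NOT in5 = NOT 0 = 1
net3 = in1 NOR in4 = 1 NOR 0 = 0
net5 = in4 NAND in2 = 0 NAND 1 = 1
net9 = net3 XOR net1 = 0 XOR 1 = 1
net10 = net1 AND net9 AND net5 = 1 AND 1 AND 1 = 1
net11 = net10 XNOR net5 = 1 XNOR 1 = 1

net1 = 1; net9 = 1; net11 = 1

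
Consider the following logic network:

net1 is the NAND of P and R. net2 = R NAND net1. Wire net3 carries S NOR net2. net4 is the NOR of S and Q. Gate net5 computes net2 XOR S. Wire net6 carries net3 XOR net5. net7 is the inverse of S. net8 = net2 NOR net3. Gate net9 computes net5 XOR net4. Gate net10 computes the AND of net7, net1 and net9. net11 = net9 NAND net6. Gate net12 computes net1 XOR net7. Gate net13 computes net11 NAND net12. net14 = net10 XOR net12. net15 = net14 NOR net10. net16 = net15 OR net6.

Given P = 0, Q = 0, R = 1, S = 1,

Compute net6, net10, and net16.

net6 = 1  net10 = 0  net16 = 1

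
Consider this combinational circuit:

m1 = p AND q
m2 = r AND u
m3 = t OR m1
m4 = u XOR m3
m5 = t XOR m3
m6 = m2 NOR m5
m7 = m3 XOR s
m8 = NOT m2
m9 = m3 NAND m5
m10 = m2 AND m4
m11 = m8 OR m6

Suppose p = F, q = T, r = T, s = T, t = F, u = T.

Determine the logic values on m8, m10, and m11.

m8 = F, m10 = T, m11 = F

m1 = p AND q = F AND T = F
m2 = r AND u = T AND T = T
m3 = t OR m1 = F OR F = F
m4 = u XOR m3 = T XOR F = T
m5 = t XOR m3 = F XOR F = F
m6 = m2 NOR m5 = T NOR F = F
m8 = NOT m2 = NOT T = F
m10 = m2 AND m4 = T AND T = T
m11 = m8 OR m6 = F OR F = F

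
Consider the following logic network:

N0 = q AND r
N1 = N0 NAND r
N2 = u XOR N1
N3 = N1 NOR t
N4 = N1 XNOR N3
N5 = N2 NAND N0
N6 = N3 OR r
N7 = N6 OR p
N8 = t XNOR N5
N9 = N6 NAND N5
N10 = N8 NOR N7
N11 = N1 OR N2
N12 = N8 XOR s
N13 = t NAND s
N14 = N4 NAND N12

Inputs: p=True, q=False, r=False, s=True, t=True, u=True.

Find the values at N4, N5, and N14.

N0 = q AND r = False AND False = False
N1 = N0 NAND r = False NAND False = True
N2 = u XOR N1 = True XOR True = False
N3 = N1 NOR t = True NOR True = False
N4 = N1 XNOR N3 = True XNOR False = False
N5 = N2 NAND N0 = False NAND False = True
N8 = t XNOR N5 = True XNOR True = True
N12 = N8 XOR s = True XOR True = False
N14 = N4 NAND N12 = False NAND False = True

N4 = False, N5 = True, N14 = True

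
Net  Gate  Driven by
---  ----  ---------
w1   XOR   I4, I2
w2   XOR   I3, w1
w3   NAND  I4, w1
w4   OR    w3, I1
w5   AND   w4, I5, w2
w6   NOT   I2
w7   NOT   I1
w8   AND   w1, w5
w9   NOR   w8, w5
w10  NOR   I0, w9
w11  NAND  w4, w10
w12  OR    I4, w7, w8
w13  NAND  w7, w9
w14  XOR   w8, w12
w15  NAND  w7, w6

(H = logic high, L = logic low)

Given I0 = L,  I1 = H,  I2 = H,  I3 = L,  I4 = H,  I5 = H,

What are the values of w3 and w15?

w3 = H, w15 = H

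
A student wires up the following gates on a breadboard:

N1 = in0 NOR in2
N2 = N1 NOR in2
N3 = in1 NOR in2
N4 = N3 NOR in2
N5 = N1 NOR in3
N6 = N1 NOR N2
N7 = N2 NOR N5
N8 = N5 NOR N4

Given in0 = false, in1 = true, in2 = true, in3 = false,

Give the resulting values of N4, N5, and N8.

N4 = false; N5 = true; N8 = false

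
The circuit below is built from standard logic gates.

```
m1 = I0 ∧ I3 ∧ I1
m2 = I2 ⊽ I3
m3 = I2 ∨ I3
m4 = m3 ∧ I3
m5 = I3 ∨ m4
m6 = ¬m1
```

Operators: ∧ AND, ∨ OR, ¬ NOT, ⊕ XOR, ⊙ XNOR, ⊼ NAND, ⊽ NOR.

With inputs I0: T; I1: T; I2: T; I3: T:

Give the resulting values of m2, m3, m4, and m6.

m1 = I0 AND I3 AND I1 = T AND T AND T = T
m2 = I2 NOR I3 = T NOR T = F
m3 = I2 OR I3 = T OR T = T
m4 = m3 AND I3 = T AND T = T
m6 = NOT m1 = NOT T = F

m2 = F, m3 = T, m4 = T, m6 = F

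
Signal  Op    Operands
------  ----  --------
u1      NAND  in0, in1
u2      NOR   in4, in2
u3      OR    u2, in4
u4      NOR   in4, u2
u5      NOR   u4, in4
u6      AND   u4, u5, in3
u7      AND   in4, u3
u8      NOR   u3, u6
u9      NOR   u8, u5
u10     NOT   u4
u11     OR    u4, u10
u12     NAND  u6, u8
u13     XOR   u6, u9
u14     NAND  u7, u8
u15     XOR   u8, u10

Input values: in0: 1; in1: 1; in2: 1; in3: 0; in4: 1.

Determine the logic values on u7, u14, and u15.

u7 = 1, u14 = 1, u15 = 1

u2 = in4 NOR in2 = 1 NOR 1 = 0
u3 = u2 OR in4 = 0 OR 1 = 1
u4 = in4 NOR u2 = 1 NOR 0 = 0
u5 = u4 NOR in4 = 0 NOR 1 = 0
u6 = u4 AND u5 AND in3 = 0 AND 0 AND 0 = 0
u7 = in4 AND u3 = 1 AND 1 = 1
u8 = u3 NOR u6 = 1 NOR 0 = 0
u10 = NOT u4 = NOT 0 = 1
u14 = u7 NAND u8 = 1 NAND 0 = 1
u15 = u8 XOR u10 = 0 XOR 1 = 1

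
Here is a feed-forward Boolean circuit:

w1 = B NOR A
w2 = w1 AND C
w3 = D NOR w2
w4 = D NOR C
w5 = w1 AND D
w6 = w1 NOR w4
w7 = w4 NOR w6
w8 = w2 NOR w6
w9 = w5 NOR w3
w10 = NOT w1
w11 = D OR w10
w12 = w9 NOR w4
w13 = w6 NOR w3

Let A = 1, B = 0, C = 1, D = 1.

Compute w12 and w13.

w1 = B NOR A = 0 NOR 1 = 0
w2 = w1 AND C = 0 AND 1 = 0
w3 = D NOR w2 = 1 NOR 0 = 0
w4 = D NOR C = 1 NOR 1 = 0
w5 = w1 AND D = 0 AND 1 = 0
w6 = w1 NOR w4 = 0 NOR 0 = 1
w9 = w5 NOR w3 = 0 NOR 0 = 1
w12 = w9 NOR w4 = 1 NOR 0 = 0
w13 = w6 NOR w3 = 1 NOR 0 = 0

w12 = 0  w13 = 0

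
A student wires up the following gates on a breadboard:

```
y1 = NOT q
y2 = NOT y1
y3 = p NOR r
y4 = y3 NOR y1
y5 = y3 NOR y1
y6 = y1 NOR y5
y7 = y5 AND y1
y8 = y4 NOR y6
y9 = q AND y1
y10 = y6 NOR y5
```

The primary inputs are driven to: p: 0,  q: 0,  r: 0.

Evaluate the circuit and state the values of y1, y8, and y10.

y1 = 1, y8 = 1, y10 = 1

y1 = NOT q = NOT 0 = 1
y3 = p NOR r = 0 NOR 0 = 1
y4 = y3 NOR y1 = 1 NOR 1 = 0
y5 = y3 NOR y1 = 1 NOR 1 = 0
y6 = y1 NOR y5 = 1 NOR 0 = 0
y8 = y4 NOR y6 = 0 NOR 0 = 1
y10 = y6 NOR y5 = 0 NOR 0 = 1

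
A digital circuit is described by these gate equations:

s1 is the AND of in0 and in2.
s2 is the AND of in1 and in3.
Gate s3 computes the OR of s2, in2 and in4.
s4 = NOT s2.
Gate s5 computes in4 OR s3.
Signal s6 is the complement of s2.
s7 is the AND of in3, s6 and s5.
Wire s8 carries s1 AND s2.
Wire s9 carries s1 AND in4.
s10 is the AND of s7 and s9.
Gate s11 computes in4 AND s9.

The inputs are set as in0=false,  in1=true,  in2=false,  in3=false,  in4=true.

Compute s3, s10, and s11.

s3 = true  s10 = false  s11 = false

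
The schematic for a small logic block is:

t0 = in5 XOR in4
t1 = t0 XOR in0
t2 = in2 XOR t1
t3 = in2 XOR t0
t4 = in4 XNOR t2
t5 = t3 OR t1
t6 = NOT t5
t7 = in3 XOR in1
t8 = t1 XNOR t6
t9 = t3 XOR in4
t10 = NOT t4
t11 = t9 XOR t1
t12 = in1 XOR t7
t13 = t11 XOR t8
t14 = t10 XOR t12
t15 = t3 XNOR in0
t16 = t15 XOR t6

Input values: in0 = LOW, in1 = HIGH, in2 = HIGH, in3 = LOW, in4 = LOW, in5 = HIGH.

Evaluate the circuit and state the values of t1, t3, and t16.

t1 = HIGH, t3 = LOW, t16 = HIGH

t0 = in5 XOR in4 = HIGH XOR LOW = HIGH
t1 = t0 XOR in0 = HIGH XOR LOW = HIGH
t3 = in2 XOR t0 = HIGH XOR HIGH = LOW
t5 = t3 OR t1 = LOW OR HIGH = HIGH
t6 = NOT t5 = NOT HIGH = LOW
t15 = t3 XNOR in0 = LOW XNOR LOW = HIGH
t16 = t15 XOR t6 = HIGH XOR LOW = HIGH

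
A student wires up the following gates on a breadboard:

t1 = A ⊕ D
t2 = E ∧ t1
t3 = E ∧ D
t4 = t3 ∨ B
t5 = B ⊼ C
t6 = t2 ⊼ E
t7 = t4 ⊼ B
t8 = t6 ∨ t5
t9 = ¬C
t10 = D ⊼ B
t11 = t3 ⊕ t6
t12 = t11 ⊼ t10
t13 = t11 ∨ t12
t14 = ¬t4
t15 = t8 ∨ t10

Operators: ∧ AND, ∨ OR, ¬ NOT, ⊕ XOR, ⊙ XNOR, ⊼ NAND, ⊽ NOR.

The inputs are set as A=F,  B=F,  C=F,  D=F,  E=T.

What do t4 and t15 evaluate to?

t1 = A XOR D = F XOR F = F
t2 = E AND t1 = T AND F = F
t3 = E AND D = T AND F = F
t4 = t3 OR B = F OR F = F
t5 = B NAND C = F NAND F = T
t6 = t2 NAND E = F NAND T = T
t8 = t6 OR t5 = T OR T = T
t10 = D NAND B = F NAND F = T
t15 = t8 OR t10 = T OR T = T

t4 = F; t15 = T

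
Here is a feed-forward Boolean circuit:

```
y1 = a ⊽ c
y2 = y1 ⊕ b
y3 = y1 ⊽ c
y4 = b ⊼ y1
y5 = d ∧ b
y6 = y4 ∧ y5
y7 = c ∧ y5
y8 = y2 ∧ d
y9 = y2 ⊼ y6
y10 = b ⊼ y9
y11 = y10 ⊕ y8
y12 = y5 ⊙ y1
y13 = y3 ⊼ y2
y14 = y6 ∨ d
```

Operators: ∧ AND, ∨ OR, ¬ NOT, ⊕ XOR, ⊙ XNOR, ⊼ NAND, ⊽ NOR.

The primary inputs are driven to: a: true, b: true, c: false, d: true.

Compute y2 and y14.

y2 = true, y14 = true

y1 = a NOR c = true NOR false = false
y2 = y1 XOR b = false XOR true = true
y4 = b NAND y1 = true NAND false = true
y5 = d AND b = true AND true = true
y6 = y4 AND y5 = true AND true = true
y14 = y6 OR d = true OR true = true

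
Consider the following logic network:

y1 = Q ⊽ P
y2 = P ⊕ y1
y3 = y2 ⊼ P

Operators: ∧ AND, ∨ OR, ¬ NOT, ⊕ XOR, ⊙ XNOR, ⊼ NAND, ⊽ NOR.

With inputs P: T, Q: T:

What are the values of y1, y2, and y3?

y1 = F; y2 = T; y3 = F

y1 = Q NOR P = T NOR T = F
y2 = P XOR y1 = T XOR F = T
y3 = y2 NAND P = T NAND T = F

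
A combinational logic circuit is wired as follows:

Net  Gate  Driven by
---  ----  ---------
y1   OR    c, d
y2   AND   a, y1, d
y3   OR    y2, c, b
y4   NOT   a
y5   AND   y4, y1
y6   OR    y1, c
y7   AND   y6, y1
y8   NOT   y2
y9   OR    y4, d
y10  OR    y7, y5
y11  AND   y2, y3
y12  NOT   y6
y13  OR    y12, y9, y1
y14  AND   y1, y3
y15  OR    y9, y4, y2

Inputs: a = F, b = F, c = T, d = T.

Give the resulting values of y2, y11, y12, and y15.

y2 = F  y11 = F  y12 = F  y15 = T

y1 = c OR d = T OR T = T
y2 = a AND y1 AND d = F AND T AND T = F
y3 = y2 OR c OR b = F OR T OR F = T
y4 = NOT a = NOT F = T
y6 = y1 OR c = T OR T = T
y9 = y4 OR d = T OR T = T
y11 = y2 AND y3 = F AND T = F
y12 = NOT y6 = NOT T = F
y15 = y9 OR y4 OR y2 = T OR T OR F = T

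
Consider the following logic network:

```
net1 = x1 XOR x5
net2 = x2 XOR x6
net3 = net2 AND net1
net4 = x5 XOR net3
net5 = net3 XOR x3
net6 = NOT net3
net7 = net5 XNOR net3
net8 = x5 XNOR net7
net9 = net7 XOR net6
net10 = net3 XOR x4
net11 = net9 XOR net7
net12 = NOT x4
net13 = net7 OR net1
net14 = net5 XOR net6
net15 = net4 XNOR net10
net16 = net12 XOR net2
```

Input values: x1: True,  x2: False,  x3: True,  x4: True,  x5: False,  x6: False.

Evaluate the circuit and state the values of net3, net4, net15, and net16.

net1 = x1 XOR x5 = True XOR False = True
net2 = x2 XOR x6 = False XOR False = False
net3 = net2 AND net1 = False AND True = False
net4 = x5 XOR net3 = False XOR False = False
net10 = net3 XOR x4 = False XOR True = True
net12 = NOT x4 = NOT True = False
net15 = net4 XNOR net10 = False XNOR True = False
net16 = net12 XOR net2 = False XOR False = False

net3 = False, net4 = False, net15 = False, net16 = False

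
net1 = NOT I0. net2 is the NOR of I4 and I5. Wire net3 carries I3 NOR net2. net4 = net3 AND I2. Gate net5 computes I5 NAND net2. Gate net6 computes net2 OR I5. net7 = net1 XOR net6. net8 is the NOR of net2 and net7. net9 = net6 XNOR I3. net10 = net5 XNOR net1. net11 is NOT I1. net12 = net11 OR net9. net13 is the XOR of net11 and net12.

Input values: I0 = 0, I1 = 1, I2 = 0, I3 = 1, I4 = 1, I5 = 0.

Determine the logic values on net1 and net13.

net1 = NOT I0 = NOT 0 = 1
net2 = I4 NOR I5 = 1 NOR 0 = 0
net6 = net2 OR I5 = 0 OR 0 = 0
net9 = net6 XNOR I3 = 0 XNOR 1 = 0
net11 = NOT I1 = NOT 1 = 0
net12 = net11 OR net9 = 0 OR 0 = 0
net13 = net11 XOR net12 = 0 XOR 0 = 0

net1 = 1  net13 = 0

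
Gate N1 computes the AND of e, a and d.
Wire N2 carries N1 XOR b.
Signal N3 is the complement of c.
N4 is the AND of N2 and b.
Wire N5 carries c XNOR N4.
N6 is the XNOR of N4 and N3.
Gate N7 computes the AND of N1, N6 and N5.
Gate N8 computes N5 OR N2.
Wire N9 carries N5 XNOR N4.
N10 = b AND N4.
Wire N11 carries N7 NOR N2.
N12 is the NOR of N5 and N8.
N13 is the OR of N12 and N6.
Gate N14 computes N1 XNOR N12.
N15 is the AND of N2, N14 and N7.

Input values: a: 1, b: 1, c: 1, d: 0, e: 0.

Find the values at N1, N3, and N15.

N1 = 0, N3 = 0, N15 = 0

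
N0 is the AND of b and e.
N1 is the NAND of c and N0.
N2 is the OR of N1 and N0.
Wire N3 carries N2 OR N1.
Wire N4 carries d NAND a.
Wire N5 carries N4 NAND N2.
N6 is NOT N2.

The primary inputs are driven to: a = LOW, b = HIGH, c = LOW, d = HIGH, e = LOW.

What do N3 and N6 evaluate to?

N0 = b AND e = HIGH AND LOW = LOW
N1 = c NAND N0 = LOW NAND LOW = HIGH
N2 = N1 OR N0 = HIGH OR LOW = HIGH
N3 = N2 OR N1 = HIGH OR HIGH = HIGH
N6 = NOT N2 = NOT HIGH = LOW

N3 = HIGH, N6 = LOW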